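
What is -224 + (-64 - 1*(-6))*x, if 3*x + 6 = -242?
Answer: 13712/3 ≈ 4570.7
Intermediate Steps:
x = -248/3 (x = -2 + (⅓)*(-242) = -2 - 242/3 = -248/3 ≈ -82.667)
-224 + (-64 - 1*(-6))*x = -224 + (-64 - 1*(-6))*(-248/3) = -224 + (-64 + 6)*(-248/3) = -224 - 58*(-248/3) = -224 + 14384/3 = 13712/3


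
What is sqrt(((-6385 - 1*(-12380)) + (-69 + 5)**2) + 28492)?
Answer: 3*sqrt(4287) ≈ 196.43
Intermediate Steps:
sqrt(((-6385 - 1*(-12380)) + (-69 + 5)**2) + 28492) = sqrt(((-6385 + 12380) + (-64)**2) + 28492) = sqrt((5995 + 4096) + 28492) = sqrt(10091 + 28492) = sqrt(38583) = 3*sqrt(4287)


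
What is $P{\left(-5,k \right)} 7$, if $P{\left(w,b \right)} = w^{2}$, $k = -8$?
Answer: $175$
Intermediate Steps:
$P{\left(-5,k \right)} 7 = \left(-5\right)^{2} \cdot 7 = 25 \cdot 7 = 175$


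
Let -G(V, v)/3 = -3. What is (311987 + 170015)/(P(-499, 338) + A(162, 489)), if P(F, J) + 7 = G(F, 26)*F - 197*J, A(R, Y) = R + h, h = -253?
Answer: -482002/71175 ≈ -6.7721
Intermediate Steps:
G(V, v) = 9 (G(V, v) = -3*(-3) = 9)
A(R, Y) = -253 + R (A(R, Y) = R - 253 = -253 + R)
P(F, J) = -7 - 197*J + 9*F (P(F, J) = -7 + (9*F - 197*J) = -7 + (-197*J + 9*F) = -7 - 197*J + 9*F)
(311987 + 170015)/(P(-499, 338) + A(162, 489)) = (311987 + 170015)/((-7 - 197*338 + 9*(-499)) + (-253 + 162)) = 482002/((-7 - 66586 - 4491) - 91) = 482002/(-71084 - 91) = 482002/(-71175) = 482002*(-1/71175) = -482002/71175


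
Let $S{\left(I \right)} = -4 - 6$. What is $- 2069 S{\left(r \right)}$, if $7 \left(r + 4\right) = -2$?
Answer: $20690$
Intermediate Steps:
$r = - \frac{30}{7}$ ($r = -4 + \frac{1}{7} \left(-2\right) = -4 - \frac{2}{7} = - \frac{30}{7} \approx -4.2857$)
$S{\left(I \right)} = -10$ ($S{\left(I \right)} = -4 - 6 = -10$)
$- 2069 S{\left(r \right)} = \left(-2069\right) \left(-10\right) = 20690$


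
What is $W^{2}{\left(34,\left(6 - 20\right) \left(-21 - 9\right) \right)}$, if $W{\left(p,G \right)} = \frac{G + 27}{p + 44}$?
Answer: $\frac{22201}{676} \approx 32.842$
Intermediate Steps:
$W{\left(p,G \right)} = \frac{27 + G}{44 + p}$
$W^{2}{\left(34,\left(6 - 20\right) \left(-21 - 9\right) \right)} = \left(\frac{27 + \left(6 - 20\right) \left(-21 - 9\right)}{44 + 34}\right)^{2} = \left(\frac{27 - -420}{78}\right)^{2} = \left(\frac{27 + 420}{78}\right)^{2} = \left(\frac{1}{78} \cdot 447\right)^{2} = \left(\frac{149}{26}\right)^{2} = \frac{22201}{676}$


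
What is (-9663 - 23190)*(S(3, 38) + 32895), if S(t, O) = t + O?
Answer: -1082046408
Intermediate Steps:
S(t, O) = O + t
(-9663 - 23190)*(S(3, 38) + 32895) = (-9663 - 23190)*((38 + 3) + 32895) = -32853*(41 + 32895) = -32853*32936 = -1082046408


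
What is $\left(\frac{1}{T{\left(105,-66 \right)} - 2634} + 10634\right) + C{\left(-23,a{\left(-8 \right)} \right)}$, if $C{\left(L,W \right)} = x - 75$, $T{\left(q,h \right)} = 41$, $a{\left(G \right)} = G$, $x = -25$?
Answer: $\frac{27314661}{2593} \approx 10534.0$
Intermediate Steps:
$C{\left(L,W \right)} = -100$ ($C{\left(L,W \right)} = -25 - 75 = -100$)
$\left(\frac{1}{T{\left(105,-66 \right)} - 2634} + 10634\right) + C{\left(-23,a{\left(-8 \right)} \right)} = \left(\frac{1}{41 - 2634} + 10634\right) - 100 = \left(\frac{1}{-2593} + 10634\right) - 100 = \left(- \frac{1}{2593} + 10634\right) - 100 = \frac{27573961}{2593} - 100 = \frac{27314661}{2593}$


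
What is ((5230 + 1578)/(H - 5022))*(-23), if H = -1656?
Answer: 78292/3339 ≈ 23.448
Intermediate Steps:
((5230 + 1578)/(H - 5022))*(-23) = ((5230 + 1578)/(-1656 - 5022))*(-23) = (6808/(-6678))*(-23) = (6808*(-1/6678))*(-23) = -3404/3339*(-23) = 78292/3339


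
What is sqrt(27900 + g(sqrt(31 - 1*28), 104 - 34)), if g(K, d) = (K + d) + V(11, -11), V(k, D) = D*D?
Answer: sqrt(28091 + sqrt(3)) ≈ 167.61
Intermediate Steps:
V(k, D) = D**2
g(K, d) = 121 + K + d (g(K, d) = (K + d) + (-11)**2 = (K + d) + 121 = 121 + K + d)
sqrt(27900 + g(sqrt(31 - 1*28), 104 - 34)) = sqrt(27900 + (121 + sqrt(31 - 1*28) + (104 - 34))) = sqrt(27900 + (121 + sqrt(31 - 28) + 70)) = sqrt(27900 + (121 + sqrt(3) + 70)) = sqrt(27900 + (191 + sqrt(3))) = sqrt(28091 + sqrt(3))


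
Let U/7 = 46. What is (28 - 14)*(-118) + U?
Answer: -1330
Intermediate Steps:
U = 322 (U = 7*46 = 322)
(28 - 14)*(-118) + U = (28 - 14)*(-118) + 322 = 14*(-118) + 322 = -1652 + 322 = -1330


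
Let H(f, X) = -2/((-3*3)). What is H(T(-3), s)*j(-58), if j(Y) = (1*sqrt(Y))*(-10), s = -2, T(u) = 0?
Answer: -20*I*sqrt(58)/9 ≈ -16.924*I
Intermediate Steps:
H(f, X) = 2/9 (H(f, X) = -2/(-9) = -2*(-1/9) = 2/9)
j(Y) = -10*sqrt(Y) (j(Y) = sqrt(Y)*(-10) = -10*sqrt(Y))
H(T(-3), s)*j(-58) = 2*(-10*I*sqrt(58))/9 = -20*I*sqrt(58)/9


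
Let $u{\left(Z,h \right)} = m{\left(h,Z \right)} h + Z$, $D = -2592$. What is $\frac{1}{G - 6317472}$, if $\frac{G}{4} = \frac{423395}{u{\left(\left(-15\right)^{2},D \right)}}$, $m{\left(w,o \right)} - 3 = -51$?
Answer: $- \frac{124641}{787414333972} \approx -1.5829 \cdot 10^{-7}$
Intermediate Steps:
$m{\left(w,o \right)} = -48$ ($m{\left(w,o \right)} = 3 - 51 = -48$)
$u{\left(Z,h \right)} = Z - 48 h$ ($u{\left(Z,h \right)} = - 48 h + Z = Z - 48 h$)
$G = \frac{1693580}{124641}$ ($G = 4 \frac{423395}{\left(-15\right)^{2} - -124416} = 4 \frac{423395}{225 + 124416} = 4 \cdot \frac{423395}{124641} = \frac{1693580}{124641} \approx 13.588$)
$\frac{1}{G - 6317472} = \frac{1}{\frac{1693580}{124641} - 6317472} = \frac{1}{- \frac{787414333972}{124641}} = - \frac{124641}{787414333972}$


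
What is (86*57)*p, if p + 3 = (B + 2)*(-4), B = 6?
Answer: -171570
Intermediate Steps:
p = -35 (p = -3 + (6 + 2)*(-4) = -3 + 8*(-4) = -3 - 32 = -35)
(86*57)*p = (86*57)*(-35) = 4902*(-35) = -171570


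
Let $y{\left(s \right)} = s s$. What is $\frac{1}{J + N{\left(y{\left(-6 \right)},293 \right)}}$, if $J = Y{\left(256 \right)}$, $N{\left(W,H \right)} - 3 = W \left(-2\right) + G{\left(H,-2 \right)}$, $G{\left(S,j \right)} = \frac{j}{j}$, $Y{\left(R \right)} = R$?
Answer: $\frac{1}{188} \approx 0.0053191$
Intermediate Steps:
$G{\left(S,j \right)} = 1$
$y{\left(s \right)} = s^{2}$
$N{\left(W,H \right)} = 4 - 2 W$ ($N{\left(W,H \right)} = 3 + \left(W \left(-2\right) + 1\right) = 3 - \left(-1 + 2 W\right) = 4 - 2 W$)
$J = 256$
$\frac{1}{J + N{\left(y{\left(-6 \right)},293 \right)}} = \frac{1}{256 + \left(4 - 2 \left(-6\right)^{2}\right)} = \frac{1}{256 + \left(4 - 72\right)} = \frac{1}{256 - 68} = \frac{1}{188}$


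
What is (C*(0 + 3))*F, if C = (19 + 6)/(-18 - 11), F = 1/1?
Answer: -75/29 ≈ -2.5862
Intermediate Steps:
F = 1
C = -25/29 (C = 25/(-29) = 25*(-1/29) = -25/29 ≈ -0.86207)
(C*(0 + 3))*F = -25*(0 + 3)/29*1 = -25/29*3*1 = -75/29*1 = -75/29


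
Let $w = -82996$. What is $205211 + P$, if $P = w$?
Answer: $122215$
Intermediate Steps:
$P = -82996$
$205211 + P = 205211 - 82996 = 122215$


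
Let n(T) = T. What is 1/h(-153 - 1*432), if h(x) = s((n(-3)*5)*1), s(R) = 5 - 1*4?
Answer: 1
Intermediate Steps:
s(R) = 1 (s(R) = 5 - 4 = 1)
h(x) = 1
1/h(-153 - 1*432) = 1/1 = 1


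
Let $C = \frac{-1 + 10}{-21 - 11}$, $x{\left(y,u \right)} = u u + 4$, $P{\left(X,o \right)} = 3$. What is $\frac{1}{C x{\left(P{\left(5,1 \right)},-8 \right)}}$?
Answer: $- \frac{8}{153} \approx -0.052288$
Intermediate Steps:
$x{\left(y,u \right)} = 4 + u^{2}$ ($x{\left(y,u \right)} = u^{2} + 4 = 4 + u^{2}$)
$C = - \frac{9}{32}$ ($C = \frac{9}{-32} = 9 \left(- \frac{1}{32}\right) = - \frac{9}{32} \approx -0.28125$)
$\frac{1}{C x{\left(P{\left(5,1 \right)},-8 \right)}} = \frac{1}{\left(- \frac{9}{32}\right) \left(4 + \left(-8\right)^{2}\right)} = \frac{1}{\left(- \frac{9}{32}\right) \left(4 + 64\right)} = \frac{1}{\left(- \frac{9}{32}\right) 68} = \frac{1}{- \frac{153}{8}} = - \frac{8}{153}$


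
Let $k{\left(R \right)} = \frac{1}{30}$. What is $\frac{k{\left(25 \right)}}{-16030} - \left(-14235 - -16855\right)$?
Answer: $- \frac{1259958001}{480900} \approx -2620.0$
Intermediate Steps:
$k{\left(R \right)} = \frac{1}{30}$
$\frac{k{\left(25 \right)}}{-16030} - \left(-14235 - -16855\right) = \frac{1}{30 \left(-16030\right)} - \left(-14235 - -16855\right) = \frac{1}{30} \left(- \frac{1}{16030}\right) - \left(-14235 + 16855\right) = - \frac{1}{480900} - 2620 = - \frac{1259958001}{480900}$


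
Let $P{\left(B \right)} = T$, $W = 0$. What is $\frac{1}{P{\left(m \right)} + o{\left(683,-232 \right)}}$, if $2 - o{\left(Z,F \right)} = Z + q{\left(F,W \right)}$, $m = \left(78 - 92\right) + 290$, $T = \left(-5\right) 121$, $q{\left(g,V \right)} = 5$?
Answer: $- \frac{1}{1291} \approx -0.00077459$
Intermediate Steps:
$T = -605$
$m = 276$ ($m = -14 + 290 = 276$)
$P{\left(B \right)} = -605$
$o{\left(Z,F \right)} = -3 - Z$ ($o{\left(Z,F \right)} = 2 - \left(Z + 5\right) = 2 - \left(5 + Z\right) = -3 - Z$)
$\frac{1}{P{\left(m \right)} + o{\left(683,-232 \right)}} = \frac{1}{-605 - 686} = \frac{1}{-1291} = - \frac{1}{1291}$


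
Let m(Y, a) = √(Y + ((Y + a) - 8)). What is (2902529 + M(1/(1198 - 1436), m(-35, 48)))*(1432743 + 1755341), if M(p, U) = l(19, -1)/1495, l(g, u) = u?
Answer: 13833991862143736/1495 ≈ 9.2535e+12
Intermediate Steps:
m(Y, a) = √(-8 + a + 2*Y) (m(Y, a) = √(Y + (-8 + Y + a)) = √(-8 + a + 2*Y))
M(p, U) = -1/1495
(2902529 + M(1/(1198 - 1436), m(-35, 48)))*(1432743 + 1755341) = (2902529 - 1/1495)*(1432743 + 1755341) = (4339280854/1495)*3188084 = 13833991862143736/1495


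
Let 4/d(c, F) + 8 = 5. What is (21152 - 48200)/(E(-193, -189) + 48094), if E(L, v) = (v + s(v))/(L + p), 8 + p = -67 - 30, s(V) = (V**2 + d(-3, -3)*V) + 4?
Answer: -167923/297838 ≈ -0.56381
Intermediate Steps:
d(c, F) = -4/3 (d(c, F) = 4/(-8 + 5) = 4/(-3) = 4*(-1/3) = -4/3)
s(V) = 4 + V**2 - 4*V/3 (s(V) = (V**2 - 4*V/3) + 4 = 4 + V**2 - 4*V/3)
p = -105 (p = -8 + (-67 - 30) = -8 - 97 = -105)
E(L, v) = (4 + v**2 - v/3)/(-105 + L) (E(L, v) = (v + (4 + v**2 - 4*v/3))/(L - 105) = (4 + v**2 - v/3)/(-105 + L))
(21152 - 48200)/(E(-193, -189) + 48094) = (21152 - 48200)/((4 + (-189)**2 - 1/3*(-189))/(-105 - 193) + 48094) = -27048/((4 + 35721 + 63)/(-298) + 48094) = -27048/(-1/298*35788 + 48094) = -27048/(-17894/149 + 48094) = -27048/7148112/149 = -27048*149/7148112 = -167923/297838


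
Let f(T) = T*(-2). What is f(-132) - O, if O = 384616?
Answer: -384352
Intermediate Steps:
f(T) = -2*T
f(-132) - O = -2*(-132) - 1*384616 = 264 - 384616 = -384352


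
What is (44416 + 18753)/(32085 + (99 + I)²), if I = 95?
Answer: 63169/69721 ≈ 0.90602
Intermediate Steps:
(44416 + 18753)/(32085 + (99 + I)²) = (44416 + 18753)/(32085 + (99 + 95)²) = 63169/(32085 + 194²) = 63169/(32085 + 37636) = 63169/69721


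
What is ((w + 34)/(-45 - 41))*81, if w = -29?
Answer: -405/86 ≈ -4.7093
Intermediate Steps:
((w + 34)/(-45 - 41))*81 = ((-29 + 34)/(-45 - 41))*81 = (5/(-86))*81 = (5*(-1/86))*81 = -5/86*81 = -405/86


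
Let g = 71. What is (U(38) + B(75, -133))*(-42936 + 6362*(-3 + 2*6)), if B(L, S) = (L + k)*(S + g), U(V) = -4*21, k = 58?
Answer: -119302260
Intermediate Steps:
U(V) = -84
B(L, S) = (58 + L)*(71 + S) (B(L, S) = (L + 58)*(S + 71) = (58 + L)*(71 + S))
(U(38) + B(75, -133))*(-42936 + 6362*(-3 + 2*6)) = (-84 + (4118 + 58*(-133) + 71*75 + 75*(-133)))*(-42936 + 6362*(-3 + 2*6)) = (-84 + (4118 - 7714 + 5325 - 9975))*(-42936 + 6362*(-3 + 12)) = (-84 - 8246)*(-42936 + 6362*9) = -8330*(-42936 + 57258) = -8330*14322 = -119302260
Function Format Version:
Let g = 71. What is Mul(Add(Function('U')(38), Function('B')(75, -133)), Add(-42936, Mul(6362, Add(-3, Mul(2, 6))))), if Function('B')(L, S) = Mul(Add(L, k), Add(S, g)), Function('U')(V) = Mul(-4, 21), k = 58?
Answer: -119302260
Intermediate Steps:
Function('U')(V) = -84
Function('B')(L, S) = Mul(Add(58, L), Add(71, S)) (Function('B')(L, S) = Mul(Add(L, 58), Add(S, 71)) = Mul(Add(58, L), Add(71, S)))
Mul(Add(Function('U')(38), Function('B')(75, -133)), Add(-42936, Mul(6362, Add(-3, Mul(2, 6))))) = Mul(Add(-84, Add(4118, Mul(58, -133), Mul(71, 75), Mul(75, -133))), Add(-42936, Mul(6362, Add(-3, Mul(2, 6))))) = Mul(Add(-84, Add(4118, -7714, 5325, -9975)), Add(-42936, Mul(6362, Add(-3, 12)))) = Mul(Add(-84, -8246), Add(-42936, Mul(6362, 9))) = Mul(-8330, Add(-42936, 57258)) = Mul(-8330, 14322) = -119302260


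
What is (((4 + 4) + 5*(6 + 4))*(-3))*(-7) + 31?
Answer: 1249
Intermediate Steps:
(((4 + 4) + 5*(6 + 4))*(-3))*(-7) + 31 = ((8 + 5*10)*(-3))*(-7) + 31 = ((8 + 50)*(-3))*(-7) + 31 = (58*(-3))*(-7) + 31 = -174*(-7) + 31 = 1218 + 31 = 1249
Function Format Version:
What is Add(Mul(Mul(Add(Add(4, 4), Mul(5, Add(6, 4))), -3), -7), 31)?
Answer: 1249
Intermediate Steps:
Add(Mul(Mul(Add(Add(4, 4), Mul(5, Add(6, 4))), -3), -7), 31) = Add(Mul(Mul(Add(8, Mul(5, 10)), -3), -7), 31) = Add(Mul(Mul(Add(8, 50), -3), -7), 31) = Add(Mul(Mul(58, -3), -7), 31) = Add(Mul(-174, -7), 31) = Add(1218, 31) = 1249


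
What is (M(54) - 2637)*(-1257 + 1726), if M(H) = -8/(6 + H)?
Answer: -18552233/15 ≈ -1.2368e+6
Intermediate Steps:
M(H) = -8/(6 + H)
(M(54) - 2637)*(-1257 + 1726) = (-8/(6 + 54) - 2637)*(-1257 + 1726) = (-8/60 - 2637)*469 = (-8*1/60 - 2637)*469 = (-2/15 - 2637)*469 = -39557/15*469 = -18552233/15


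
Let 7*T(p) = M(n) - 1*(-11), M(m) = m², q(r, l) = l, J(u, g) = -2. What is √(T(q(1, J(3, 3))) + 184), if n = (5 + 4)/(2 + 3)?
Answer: 2*√56973/35 ≈ 13.639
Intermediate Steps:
n = 9/5 ≈ 1.8000
T(p) = 356/175 (T(p) = ((9/5)² - 1*(-11))/7 = (81/25 + 11)/7 = (⅐)*(356/25) = 356/175)
√(T(q(1, J(3, 3))) + 184) = √(356/175 + 184) = √(32556/175) = 2*√56973/35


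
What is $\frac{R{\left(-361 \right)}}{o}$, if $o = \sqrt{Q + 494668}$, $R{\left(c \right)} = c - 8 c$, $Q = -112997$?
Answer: $\frac{2527 \sqrt{381671}}{381671} \approx 4.0904$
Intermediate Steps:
$R{\left(c \right)} = - 7 c$
$o = \sqrt{381671}$ ($o = \sqrt{-112997 + 494668} = \sqrt{381671} \approx 617.79$)
$\frac{R{\left(-361 \right)}}{o} = \frac{\left(-7\right) \left(-361\right)}{\sqrt{381671}} = 2527 \frac{\sqrt{381671}}{381671} = \frac{2527 \sqrt{381671}}{381671}$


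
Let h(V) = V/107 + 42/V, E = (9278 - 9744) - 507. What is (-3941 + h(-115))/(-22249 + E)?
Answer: 24255862/142873355 ≈ 0.16977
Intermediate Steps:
E = -973 (E = -466 - 507 = -973)
h(V) = 42/V + V/107 (h(V) = V*(1/107) + 42/V = V/107 + 42/V = 42/V + V/107)
(-3941 + h(-115))/(-22249 + E) = (-3941 + (42/(-115) + (1/107)*(-115)))/(-22249 - 973) = (-3941 + (42*(-1/115) - 115/107))/(-23222) = (-3941 + (-42/115 - 115/107))*(-1/23222) = (-3941 - 17719/12305)*(-1/23222) = -48511724/12305*(-1/23222) = 24255862/142873355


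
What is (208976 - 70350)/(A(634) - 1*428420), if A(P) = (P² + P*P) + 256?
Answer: 69313/187874 ≈ 0.36893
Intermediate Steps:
A(P) = 256 + 2*P² (A(P) = (P² + P²) + 256 = 2*P² + 256 = 256 + 2*P²)
(208976 - 70350)/(A(634) - 1*428420) = (208976 - 70350)/((256 + 2*634²) - 1*428420) = 138626/((256 + 2*401956) - 428420) = 138626/((256 + 803912) - 428420) = 138626/(804168 - 428420) = 138626/375748 = 138626*(1/375748) = 69313/187874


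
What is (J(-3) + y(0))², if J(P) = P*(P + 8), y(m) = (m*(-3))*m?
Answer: 225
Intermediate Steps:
y(m) = -3*m² (y(m) = (-3*m)*m = -3*m²)
J(P) = P*(8 + P)
(J(-3) + y(0))² = (-3*(8 - 3) - 3*0²)² = (-3*5 - 3*0)² = (-15 + 0)² = (-15)² = 225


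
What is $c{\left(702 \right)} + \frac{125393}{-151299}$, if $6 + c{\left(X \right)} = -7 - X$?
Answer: $- \frac{108304178}{151299} \approx -715.83$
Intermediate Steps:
$c{\left(X \right)} = -13 - X$ ($c{\left(X \right)} = -6 - \left(7 + X\right) = -13 - X$)
$c{\left(702 \right)} + \frac{125393}{-151299} = \left(-13 - 702\right) + \frac{125393}{-151299} = \left(-13 - 702\right) + 125393 \left(- \frac{1}{151299}\right) = -715 - \frac{125393}{151299} = - \frac{108304178}{151299}$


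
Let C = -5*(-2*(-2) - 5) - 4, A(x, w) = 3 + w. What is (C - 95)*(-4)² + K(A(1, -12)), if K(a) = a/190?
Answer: -285769/190 ≈ -1504.0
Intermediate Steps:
K(a) = a/190 (K(a) = a*(1/190) = a/190)
C = 1 (C = -5*(4 - 5) - 4 = -5*(-1) - 4 = 5 - 4 = 1)
(C - 95)*(-4)² + K(A(1, -12)) = (1 - 95)*(-4)² + (3 - 12)/190 = -94*16 + (1/190)*(-9) = -1504 - 9/190 = -285769/190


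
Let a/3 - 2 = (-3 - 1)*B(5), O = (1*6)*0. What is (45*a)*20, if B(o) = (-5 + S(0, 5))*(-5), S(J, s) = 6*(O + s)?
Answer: 1355400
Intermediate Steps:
O = 0 (O = 6*0 = 0)
S(J, s) = 6*s (S(J, s) = 6*(0 + s) = 6*s)
B(o) = -125 (B(o) = (-5 + 6*5)*(-5) = (-5 + 30)*(-5) = 25*(-5) = -125)
a = 1506 (a = 6 + 3*((-3 - 1)*(-125)) = 6 + 3*(-4*(-125)) = 6 + 3*500 = 6 + 1500 = 1506)
(45*a)*20 = (45*1506)*20 = 67770*20 = 1355400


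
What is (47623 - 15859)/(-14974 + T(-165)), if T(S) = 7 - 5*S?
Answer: -5294/2357 ≈ -2.2461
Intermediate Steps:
(47623 - 15859)/(-14974 + T(-165)) = (47623 - 15859)/(-14974 + (7 - 5*(-165))) = 31764/(-14974 + (7 + 825)) = 31764/(-14974 + 832) = 31764/(-14142) = 31764*(-1/14142) = -5294/2357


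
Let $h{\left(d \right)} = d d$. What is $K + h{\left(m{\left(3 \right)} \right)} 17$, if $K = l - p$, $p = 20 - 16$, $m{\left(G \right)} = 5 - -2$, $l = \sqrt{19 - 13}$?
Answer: $829 + \sqrt{6} \approx 831.45$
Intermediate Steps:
$l = \sqrt{6} \approx 2.4495$
$m{\left(G \right)} = 7$ ($m{\left(G \right)} = 5 + 2 = 7$)
$h{\left(d \right)} = d^{2}$
$p = 4$
$K = -4 + \sqrt{6}$ ($K = \sqrt{6} - 4 = -4 + \sqrt{6} \approx -1.5505$)
$K + h{\left(m{\left(3 \right)} \right)} 17 = \left(-4 + \sqrt{6}\right) + 7^{2} \cdot 17 = \left(-4 + \sqrt{6}\right) + 49 \cdot 17 = \left(-4 + \sqrt{6}\right) + 833 = 829 + \sqrt{6}$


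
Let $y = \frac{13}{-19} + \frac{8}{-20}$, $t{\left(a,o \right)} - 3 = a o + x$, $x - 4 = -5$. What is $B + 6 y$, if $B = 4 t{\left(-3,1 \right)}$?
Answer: $- \frac{998}{95} \approx -10.505$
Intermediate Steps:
$x = -1$ ($x = 4 - 5 = -1$)
$t{\left(a,o \right)} = 2 + a o$ ($t{\left(a,o \right)} = 3 + \left(a o - 1\right) = 3 + \left(-1 + a o\right) = 2 + a o$)
$y = - \frac{103}{95}$ ($y = 13 \left(- \frac{1}{19}\right) + 8 \left(- \frac{1}{20}\right) = - \frac{13}{19} - \frac{2}{5} = - \frac{103}{95} \approx -1.0842$)
$B = -4$ ($B = 4 \left(2 - 3\right) = 4 \left(-1\right) = -4$)
$B + 6 y = -4 + 6 \left(- \frac{103}{95}\right) = -4 - \frac{618}{95} = - \frac{998}{95}$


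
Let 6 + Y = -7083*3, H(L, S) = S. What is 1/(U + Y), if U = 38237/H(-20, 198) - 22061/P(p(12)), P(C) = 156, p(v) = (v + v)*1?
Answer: -396/8396507 ≈ -4.7162e-5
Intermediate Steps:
p(v) = 2*v (p(v) = (2*v)*1 = 2*v)
Y = -21255 (Y = -6 - 7083*3 = -6 - 787*27 = -6 - 21249 = -21255)
U = 20473/396 (U = 38237/198 - 22061/156 = 38237*(1/198) - 22061*1/156 = 38237/198 - 1697/12 = 20473/396 ≈ 51.699)
1/(U + Y) = 1/(20473/396 - 21255) = 1/(-8396507/396) = -396/8396507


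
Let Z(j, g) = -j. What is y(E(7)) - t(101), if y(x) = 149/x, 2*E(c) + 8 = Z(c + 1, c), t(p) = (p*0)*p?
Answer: -149/8 ≈ -18.625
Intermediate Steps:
t(p) = 0 (t(p) = 0*p = 0)
E(c) = -9/2 - c/2 (E(c) = -4 + (-(c + 1))/2 = -4 + (-(1 + c))/2 = -4 + (-1 - c)/2 = -4 + (-1/2 - c/2) = -9/2 - c/2)
y(E(7)) - t(101) = 149/(-9/2 - 1/2*7) - 1*0 = 149/(-9/2 - 7/2) + 0 = 149/(-8) + 0 = 149*(-1/8) + 0 = -149/8 + 0 = -149/8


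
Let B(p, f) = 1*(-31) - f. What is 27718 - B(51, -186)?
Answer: 27563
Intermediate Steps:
B(p, f) = -31 - f
27718 - B(51, -186) = 27718 - (-31 - 1*(-186)) = 27718 - (-31 + 186) = 27718 - 1*155 = 27718 - 155 = 27563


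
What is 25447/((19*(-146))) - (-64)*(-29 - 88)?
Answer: -20797159/2774 ≈ -7497.2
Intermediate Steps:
25447/((19*(-146))) - (-64)*(-29 - 88) = 25447/(-2774) - (-64)*(-117) = 25447*(-1/2774) - 1*7488 = -25447/2774 - 7488 = -20797159/2774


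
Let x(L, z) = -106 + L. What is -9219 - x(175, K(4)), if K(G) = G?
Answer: -9288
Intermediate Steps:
-9219 - x(175, K(4)) = -9219 - (-106 + 175) = -9219 - 1*69 = -9219 - 69 = -9288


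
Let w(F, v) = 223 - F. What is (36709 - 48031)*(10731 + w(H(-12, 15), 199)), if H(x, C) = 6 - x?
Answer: -123817392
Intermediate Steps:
(36709 - 48031)*(10731 + w(H(-12, 15), 199)) = (36709 - 48031)*(10731 + (223 - (6 - 1*(-12)))) = -11322*(10731 + (223 - (6 + 12))) = -11322*(10731 + (223 - 1*18)) = -11322*(10731 + (223 - 18)) = -11322*(10731 + 205) = -11322*10936 = -123817392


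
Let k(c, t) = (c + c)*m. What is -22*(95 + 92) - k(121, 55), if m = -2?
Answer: -3630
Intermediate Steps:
k(c, t) = -4*c (k(c, t) = (c + c)*(-2) = (2*c)*(-2) = -4*c)
-22*(95 + 92) - k(121, 55) = -22*(95 + 92) - (-4)*121 = -22*187 - 1*(-484) = -4114 + 484 = -3630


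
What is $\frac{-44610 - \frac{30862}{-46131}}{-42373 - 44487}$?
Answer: $\frac{514468262}{1001734665} \approx 0.51358$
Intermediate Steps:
$\frac{-44610 - \frac{30862}{-46131}}{-42373 - 44487} = \frac{-44610 - - \frac{30862}{46131}}{-86860} = \left(-44610 + \frac{30862}{46131}\right) \left(- \frac{1}{86860}\right) = \left(- \frac{2057873048}{46131}\right) \left(- \frac{1}{86860}\right) = \frac{514468262}{1001734665}$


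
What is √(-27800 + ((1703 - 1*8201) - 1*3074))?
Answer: 2*I*√9343 ≈ 193.32*I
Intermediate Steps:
√(-27800 + ((1703 - 1*8201) - 1*3074)) = √(-27800 + ((1703 - 8201) - 3074)) = √(-27800 + (-6498 - 3074)) = √(-27800 - 9572) = √(-37372) = 2*I*√9343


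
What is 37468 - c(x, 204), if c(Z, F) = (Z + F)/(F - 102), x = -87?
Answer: 1273873/34 ≈ 37467.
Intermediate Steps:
c(Z, F) = (F + Z)/(-102 + F)
37468 - c(x, 204) = 37468 - (204 - 87)/(-102 + 204) = 37468 - 117/102 = 37468 - 1*39/34 = 37468 - 39/34 = 1273873/34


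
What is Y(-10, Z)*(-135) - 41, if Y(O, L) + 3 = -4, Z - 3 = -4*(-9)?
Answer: 904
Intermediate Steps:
Z = 39 (Z = 3 - 4*(-9) = 3 + 36 = 39)
Y(O, L) = -7 (Y(O, L) = -3 - 4 = -7)
Y(-10, Z)*(-135) - 41 = -7*(-135) - 41 = 945 - 41 = 904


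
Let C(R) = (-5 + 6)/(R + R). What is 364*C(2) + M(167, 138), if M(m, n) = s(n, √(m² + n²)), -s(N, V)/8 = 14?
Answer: -21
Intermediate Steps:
s(N, V) = -112 (s(N, V) = -8*14 = -112)
C(R) = 1/(2*R)
M(m, n) = -112
364*C(2) + M(167, 138) = 364*((½)/2) - 112 = 364*((½)*(½)) - 112 = 364*(¼) - 112 = 91 - 112 = -21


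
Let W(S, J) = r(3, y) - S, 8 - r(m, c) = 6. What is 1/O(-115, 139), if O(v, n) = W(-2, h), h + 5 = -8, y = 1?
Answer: ¼ ≈ 0.25000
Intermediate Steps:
r(m, c) = 2 (r(m, c) = 8 - 1*6 = 8 - 6 = 2)
h = -13 (h = -5 - 8 = -13)
W(S, J) = 2 - S
O(v, n) = 4 (O(v, n) = 2 - 1*(-2) = 2 + 2 = 4)
1/O(-115, 139) = 1/4 = ¼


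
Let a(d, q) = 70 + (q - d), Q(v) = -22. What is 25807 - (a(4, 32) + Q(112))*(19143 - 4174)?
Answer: -1111837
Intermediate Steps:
a(d, q) = 70 + q - d
25807 - (a(4, 32) + Q(112))*(19143 - 4174) = 25807 - ((70 + 32 - 1*4) - 22)*(19143 - 4174) = 25807 - ((70 + 32 - 4) - 22)*14969 = 25807 - (98 - 22)*14969 = 25807 - 76*14969 = 25807 - 1*1137644 = 25807 - 1137644 = -1111837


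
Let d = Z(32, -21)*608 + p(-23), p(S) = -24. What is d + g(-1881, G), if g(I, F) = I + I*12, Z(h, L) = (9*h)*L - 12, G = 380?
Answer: -3708957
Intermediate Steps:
Z(h, L) = -12 + 9*L*h (Z(h, L) = 9*L*h - 12 = -12 + 9*L*h)
d = -3684504 (d = (-12 + 9*(-21)*32)*608 - 24 = (-12 - 6048)*608 - 24 = -6060*608 - 24 = -3684480 - 24 = -3684504)
g(I, F) = 13*I (g(I, F) = I + 12*I = 13*I)
d + g(-1881, G) = -3684504 + 13*(-1881) = -3684504 - 24453 = -3708957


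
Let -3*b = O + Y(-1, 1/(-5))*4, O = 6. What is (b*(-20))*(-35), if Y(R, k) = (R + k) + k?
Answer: -280/3 ≈ -93.333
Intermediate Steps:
Y(R, k) = R + 2*k
b = -2/15 (b = -(6 + (-1 + 2/(-5))*4)/3 = -(6 + (-1 + 2*(-⅕))*4)/3 = -(6 + (-1 - ⅖)*4)/3 = -(6 - 7/5*4)/3 = -(6 - 28/5)/3 = -⅓*⅖ = -2/15 ≈ -0.13333)
(b*(-20))*(-35) = -2/15*(-20)*(-35) = (8/3)*(-35) = -280/3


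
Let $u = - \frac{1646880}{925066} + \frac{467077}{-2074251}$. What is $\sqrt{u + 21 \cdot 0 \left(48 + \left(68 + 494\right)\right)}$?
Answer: $\frac{i \sqrt{835654727978556695247}}{20412968889} \approx 1.4161 i$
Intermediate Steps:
$u = - \frac{1924059769481}{959409537783}$ ($u = \left(-1646880\right) \frac{1}{925066} + 467077 \left(- \frac{1}{2074251}\right) = - \frac{823440}{462533} - \frac{467077}{2074251} = - \frac{1924059769481}{959409537783} \approx -2.0055$)
$\sqrt{u + 21 \cdot 0 \left(48 + \left(68 + 494\right)\right)} = \sqrt{- \frac{1924059769481}{959409537783} + 21 \cdot 0 \left(48 + \left(68 + 494\right)\right)} = \sqrt{- \frac{1924059769481}{959409537783} + 0 \left(48 + 562\right)} = \sqrt{- \frac{1924059769481}{959409537783} + 0 \cdot 610} = \sqrt{- \frac{1924059769481}{959409537783} + 0} = \sqrt{- \frac{1924059769481}{959409537783}} = \frac{i \sqrt{835654727978556695247}}{20412968889}$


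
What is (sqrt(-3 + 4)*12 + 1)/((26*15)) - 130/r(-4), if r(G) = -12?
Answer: 163/15 ≈ 10.867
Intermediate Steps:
(sqrt(-3 + 4)*12 + 1)/((26*15)) - 130/r(-4) = (sqrt(-3 + 4)*12 + 1)/((26*15)) - 130/(-12) = (sqrt(1)*12 + 1)/390 - 130*(-1/12) = (1*12 + 1)*(1/390) + 65/6 = (12 + 1)*(1/390) + 65/6 = 13*(1/390) + 65/6 = 1/30 + 65/6 = 163/15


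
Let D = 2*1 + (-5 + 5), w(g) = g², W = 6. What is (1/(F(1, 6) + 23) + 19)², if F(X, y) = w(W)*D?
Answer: 3261636/9025 ≈ 361.40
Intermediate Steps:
D = 2 (D = 2 + 0 = 2)
F(X, y) = 72 (F(X, y) = 6²*2 = 36*2 = 72)
(1/(F(1, 6) + 23) + 19)² = (1/(72 + 23) + 19)² = (1/95 + 19)² = (1806/95)² = 3261636/9025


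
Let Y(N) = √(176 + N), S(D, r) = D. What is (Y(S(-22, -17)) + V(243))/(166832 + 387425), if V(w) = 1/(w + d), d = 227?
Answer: 1/260500790 + √154/554257 ≈ 2.2394e-5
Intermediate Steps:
V(w) = 1/(227 + w) (V(w) = 1/(w + 227) = 1/(227 + w))
(Y(S(-22, -17)) + V(243))/(166832 + 387425) = (√(176 - 22) + 1/(227 + 243))/(166832 + 387425) = (√154 + 1/470)/554257 = (√154 + 1/470)*(1/554257) = (1/470 + √154)*(1/554257) = 1/260500790 + √154/554257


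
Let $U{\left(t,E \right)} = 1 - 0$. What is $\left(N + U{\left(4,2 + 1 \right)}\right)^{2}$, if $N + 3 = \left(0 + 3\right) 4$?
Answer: $100$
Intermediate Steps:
$N = 9$ ($N = -3 + \left(0 + 3\right) 4 = -3 + 3 \cdot 4 = -3 + 12 = 9$)
$U{\left(t,E \right)} = 1$ ($U{\left(t,E \right)} = 1 + 0 = 1$)
$\left(N + U{\left(4,2 + 1 \right)}\right)^{2} = \left(9 + 1\right)^{2} = 10^{2} = 100$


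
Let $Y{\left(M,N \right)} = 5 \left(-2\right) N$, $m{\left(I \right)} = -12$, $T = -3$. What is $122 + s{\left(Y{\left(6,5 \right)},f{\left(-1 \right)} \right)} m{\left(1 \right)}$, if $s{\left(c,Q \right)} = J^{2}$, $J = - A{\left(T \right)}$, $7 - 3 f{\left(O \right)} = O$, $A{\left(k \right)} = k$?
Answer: $14$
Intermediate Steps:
$f{\left(O \right)} = \frac{7}{3} - \frac{O}{3}$
$Y{\left(M,N \right)} = - 10 N$
$J = 3$ ($J = \left(-1\right) \left(-3\right) = 3$)
$s{\left(c,Q \right)} = 9$ ($s{\left(c,Q \right)} = 3^{2} = 9$)
$122 + s{\left(Y{\left(6,5 \right)},f{\left(-1 \right)} \right)} m{\left(1 \right)} = 122 + 9 \left(-12\right) = 122 - 108 = 14$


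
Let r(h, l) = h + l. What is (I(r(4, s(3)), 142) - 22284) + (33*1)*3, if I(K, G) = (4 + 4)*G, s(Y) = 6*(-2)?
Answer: -21049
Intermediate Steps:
s(Y) = -12
I(K, G) = 8*G
(I(r(4, s(3)), 142) - 22284) + (33*1)*3 = (8*142 - 22284) + (33*1)*3 = (1136 - 22284) + 33*3 = -21148 + 99 = -21049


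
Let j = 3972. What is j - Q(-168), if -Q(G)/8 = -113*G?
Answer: 155844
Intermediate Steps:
Q(G) = 904*G (Q(G) = -(-904)*G = 904*G)
j - Q(-168) = 3972 - 904*(-168) = 3972 - 1*(-151872) = 3972 + 151872 = 155844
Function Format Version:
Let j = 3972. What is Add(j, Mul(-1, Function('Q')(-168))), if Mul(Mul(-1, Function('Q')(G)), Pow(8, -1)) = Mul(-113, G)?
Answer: 155844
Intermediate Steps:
Function('Q')(G) = Mul(904, G) (Function('Q')(G) = Mul(-8, Mul(-113, G)) = Mul(904, G))
Add(j, Mul(-1, Function('Q')(-168))) = Add(3972, Mul(-1, Mul(904, -168))) = Add(3972, Mul(-1, -151872)) = Add(3972, 151872) = 155844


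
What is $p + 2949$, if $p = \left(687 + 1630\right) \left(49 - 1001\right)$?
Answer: $-2202835$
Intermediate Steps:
$p = -2205784$ ($p = 2317 \left(-952\right) = -2205784$)
$p + 2949 = -2205784 + 2949 = -2202835$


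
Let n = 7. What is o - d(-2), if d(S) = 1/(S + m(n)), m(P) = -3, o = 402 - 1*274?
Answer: 641/5 ≈ 128.20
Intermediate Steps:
o = 128 (o = 402 - 274 = 128)
d(S) = 1/(-3 + S) (d(S) = 1/(S - 3) = 1/(-3 + S))
o - d(-2) = 128 - 1/(-3 - 2) = 128 - 1/(-5) = 128 - 1*(-⅕) = 128 + ⅕ = 641/5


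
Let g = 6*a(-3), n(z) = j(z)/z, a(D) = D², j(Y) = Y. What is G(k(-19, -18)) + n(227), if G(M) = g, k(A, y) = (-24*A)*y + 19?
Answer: 55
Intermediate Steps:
n(z) = 1 (n(z) = z/z = 1)
k(A, y) = 19 - 24*A*y (k(A, y) = -24*A*y + 19 = 19 - 24*A*y)
g = 54 (g = 6*(-3)² = 6*9 = 54)
G(M) = 54
G(k(-19, -18)) + n(227) = 54 + 1 = 55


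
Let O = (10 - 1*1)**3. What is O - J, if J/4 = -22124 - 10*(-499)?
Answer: 69265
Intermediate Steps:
O = 729 (O = (10 - 1)**3 = 9**3 = 729)
J = -68536 (J = 4*(-22124 - 10*(-499)) = 4*(-22124 + 4990) = 4*(-17134) = -68536)
O - J = 729 - 1*(-68536) = 729 + 68536 = 69265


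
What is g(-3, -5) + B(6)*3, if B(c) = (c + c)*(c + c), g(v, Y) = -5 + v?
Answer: 424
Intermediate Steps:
B(c) = 4*c**2 (B(c) = (2*c)*(2*c) = 4*c**2)
g(-3, -5) + B(6)*3 = (-5 - 3) + (4*6**2)*3 = -8 + (4*36)*3 = -8 + 144*3 = -8 + 432 = 424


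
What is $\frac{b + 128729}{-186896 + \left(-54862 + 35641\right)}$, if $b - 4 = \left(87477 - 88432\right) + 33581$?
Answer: $- \frac{161359}{206117} \approx -0.78285$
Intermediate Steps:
$b = 32630$ ($b = 4 + \left(\left(87477 - 88432\right) + 33581\right) = 4 + \left(-955 + 33581\right) = 4 + 32626 = 32630$)
$\frac{b + 128729}{-186896 + \left(-54862 + 35641\right)} = \frac{32630 + 128729}{-186896 + \left(-54862 + 35641\right)} = \frac{161359}{-186896 - 19221} = \frac{161359}{-206117} = 161359 \left(- \frac{1}{206117}\right) = - \frac{161359}{206117}$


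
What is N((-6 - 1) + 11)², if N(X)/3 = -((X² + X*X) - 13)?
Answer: 3249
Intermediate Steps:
N(X) = 39 - 6*X² (N(X) = 3*(-((X² + X*X) - 13)) = 3*(-((X² + X²) - 13)) = 3*(-(2*X² - 13)) = 3*(-(-13 + 2*X²)) = 3*(13 - 2*X²) = 39 - 6*X²)
N((-6 - 1) + 11)² = (39 - 6*((-6 - 1) + 11)²)² = (39 - 6*(-7 + 11)²)² = (39 - 6*4²)² = (39 - 6*16)² = (39 - 96)² = (-57)² = 3249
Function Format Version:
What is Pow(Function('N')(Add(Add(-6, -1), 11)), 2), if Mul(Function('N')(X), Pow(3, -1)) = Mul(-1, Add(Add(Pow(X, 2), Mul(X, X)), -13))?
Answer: 3249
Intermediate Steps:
Function('N')(X) = Add(39, Mul(-6, Pow(X, 2))) (Function('N')(X) = Mul(3, Mul(-1, Add(Add(Pow(X, 2), Mul(X, X)), -13))) = Mul(3, Mul(-1, Add(Add(Pow(X, 2), Pow(X, 2)), -13))) = Mul(3, Mul(-1, Add(Mul(2, Pow(X, 2)), -13))) = Mul(3, Mul(-1, Add(-13, Mul(2, Pow(X, 2))))) = Mul(3, Add(13, Mul(-2, Pow(X, 2)))) = Add(39, Mul(-6, Pow(X, 2))))
Pow(Function('N')(Add(Add(-6, -1), 11)), 2) = Pow(Add(39, Mul(-6, Pow(Add(Add(-6, -1), 11), 2))), 2) = Pow(Add(39, Mul(-6, Pow(Add(-7, 11), 2))), 2) = Pow(Add(39, Mul(-6, Pow(4, 2))), 2) = Pow(Add(39, Mul(-6, 16)), 2) = Pow(Add(39, -96), 2) = Pow(-57, 2) = 3249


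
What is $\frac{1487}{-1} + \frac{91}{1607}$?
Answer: $- \frac{2389518}{1607} \approx -1486.9$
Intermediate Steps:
$\frac{1487}{-1} + \frac{91}{1607} = 1487 \left(-1\right) + 91 \cdot \frac{1}{1607} = -1487 + \frac{91}{1607} = - \frac{2389518}{1607}$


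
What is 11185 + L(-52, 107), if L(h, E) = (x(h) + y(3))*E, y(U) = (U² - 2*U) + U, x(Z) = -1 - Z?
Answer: 17284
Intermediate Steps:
y(U) = U² - U
L(h, E) = E*(5 - h) (L(h, E) = ((-1 - h) + 3*(-1 + 3))*E = ((-1 - h) + 3*2)*E = ((-1 - h) + 6)*E = (5 - h)*E = E*(5 - h))
11185 + L(-52, 107) = 11185 + 107*(5 - 1*(-52)) = 11185 + 107*(5 + 52) = 11185 + 107*57 = 11185 + 6099 = 17284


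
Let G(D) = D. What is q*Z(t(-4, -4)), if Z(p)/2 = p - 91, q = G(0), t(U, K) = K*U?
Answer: 0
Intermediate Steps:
q = 0
Z(p) = -182 + 2*p (Z(p) = 2*(p - 91) = 2*(-91 + p) = -182 + 2*p)
q*Z(t(-4, -4)) = 0*(-182 + 2*(-4*(-4))) = 0*(-182 + 2*16) = 0*(-182 + 32) = 0*(-150) = 0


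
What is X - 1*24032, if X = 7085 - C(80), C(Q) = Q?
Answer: -17027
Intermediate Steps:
X = 7005 (X = 7085 - 1*80 = 7085 - 80 = 7005)
X - 1*24032 = 7005 - 1*24032 = 7005 - 24032 = -17027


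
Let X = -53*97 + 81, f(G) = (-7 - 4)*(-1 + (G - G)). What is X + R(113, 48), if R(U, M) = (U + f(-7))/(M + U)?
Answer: -814536/161 ≈ -5059.2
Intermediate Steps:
f(G) = 11 (f(G) = -11*(-1 + 0) = -11*(-1) = 11)
R(U, M) = (11 + U)/(M + U) (R(U, M) = (U + 11)/(M + U) = (11 + U)/(M + U))
X = -5060 (X = -5141 + 81 = -5060)
X + R(113, 48) = -5060 + (11 + 113)/(48 + 113) = -5060 + 124/161 = -814536/161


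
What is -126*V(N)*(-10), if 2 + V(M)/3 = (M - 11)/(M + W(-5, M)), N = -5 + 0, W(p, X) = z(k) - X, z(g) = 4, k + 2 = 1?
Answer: -22680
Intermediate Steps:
k = -1 (k = -2 + 1 = -1)
W(p, X) = 4 - X
N = -5
V(M) = -57/4 + 3*M/4 (V(M) = -6 + 3*((M - 11)/(M + (4 - M))) = -6 + 3*((-11 + M)/4) = -6 + 3*((-11 + M)*(1/4)) = -6 + 3*(-11/4 + M/4) = -6 + (-33/4 + 3*M/4) = -57/4 + 3*M/4)
-126*V(N)*(-10) = -126*(-57/4 + (3/4)*(-5))*(-10) = -126*(-57/4 - 15/4)*(-10) = -126*(-18)*(-10) = 2268*(-10) = -22680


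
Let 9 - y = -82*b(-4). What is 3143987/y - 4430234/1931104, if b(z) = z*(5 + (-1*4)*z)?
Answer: -3050920725667/6642032208 ≈ -459.34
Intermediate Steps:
b(z) = z*(5 - 4*z)
y = -6879 (y = 9 - (-82)*(-4*(5 - 4*(-4))) = 9 - (-82)*(-4*(5 + 16)) = 9 - (-82)*(-4*21) = 9 - (-82)*(-84) = 9 - 1*6888 = 9 - 6888 = -6879)
3143987/y - 4430234/1931104 = 3143987/(-6879) - 4430234/1931104 = 3143987*(-1/6879) - 4430234*1/1931104 = -3143987/6879 - 2215117/965552 = -3050920725667/6642032208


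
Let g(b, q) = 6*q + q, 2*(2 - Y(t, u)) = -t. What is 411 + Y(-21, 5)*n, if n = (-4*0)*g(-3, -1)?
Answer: 411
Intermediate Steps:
Y(t, u) = 2 + t/2 (Y(t, u) = 2 - (-1)*t/2 = 2 + t/2)
g(b, q) = 7*q
n = 0 (n = (-4*0)*(7*(-1)) = 0*(-7) = 0)
411 + Y(-21, 5)*n = 411 + (2 + (½)*(-21))*0 = 411 + (2 - 21/2)*0 = 411 - 17/2*0 = 411 + 0 = 411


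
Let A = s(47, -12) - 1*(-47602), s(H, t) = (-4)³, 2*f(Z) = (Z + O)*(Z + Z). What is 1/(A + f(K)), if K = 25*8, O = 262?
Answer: 1/139938 ≈ 7.1460e-6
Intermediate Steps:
K = 200
f(Z) = Z*(262 + Z) (f(Z) = ((Z + 262)*(Z + Z))/2 = ((262 + Z)*(2*Z))/2 = (2*Z*(262 + Z))/2 = Z*(262 + Z))
s(H, t) = -64
A = 47538 (A = -64 - 1*(-47602) = -64 + 47602 = 47538)
1/(A + f(K)) = 1/(47538 + 200*(262 + 200)) = 1/(47538 + 200*462) = 1/(47538 + 92400) = 1/139938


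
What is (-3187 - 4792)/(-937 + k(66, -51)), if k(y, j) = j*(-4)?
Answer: 7979/733 ≈ 10.885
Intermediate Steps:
k(y, j) = -4*j
(-3187 - 4792)/(-937 + k(66, -51)) = (-3187 - 4792)/(-937 - 4*(-51)) = -7979/(-937 + 204) = -7979/(-733) = -7979*(-1/733) = 7979/733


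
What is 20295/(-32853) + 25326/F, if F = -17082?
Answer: -21828042/10392499 ≈ -2.1004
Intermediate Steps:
20295/(-32853) + 25326/F = 20295/(-32853) + 25326/(-17082) = 20295*(-1/32853) + 25326*(-1/17082) = -6765/10951 - 1407/949 = -21828042/10392499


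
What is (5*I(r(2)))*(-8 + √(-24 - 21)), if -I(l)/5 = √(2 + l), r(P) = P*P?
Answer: 200*√6 - 75*I*√30 ≈ 489.9 - 410.79*I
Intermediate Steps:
r(P) = P²
I(l) = -5*√(2 + l)
(5*I(r(2)))*(-8 + √(-24 - 21)) = (5*(-5*√(2 + 2²)))*(-8 + √(-24 - 21)) = (5*(-5*√(2 + 4)))*(-8 + √(-45)) = (5*(-5*√6))*(-8 + 3*I*√5) = (-25*√6)*(-8 + 3*I*√5) = -25*√6*(-8 + 3*I*√5)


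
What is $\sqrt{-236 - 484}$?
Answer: $12 i \sqrt{5} \approx 26.833 i$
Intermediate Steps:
$\sqrt{-236 - 484} = \sqrt{-720} = 12 i \sqrt{5}$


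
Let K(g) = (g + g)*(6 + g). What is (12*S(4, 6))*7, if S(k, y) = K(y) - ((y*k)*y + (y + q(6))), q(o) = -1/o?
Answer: -490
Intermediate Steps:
K(g) = 2*g*(6 + g) (K(g) = (2*g)*(6 + g) = 2*g*(6 + g))
S(k, y) = ⅙ - y - k*y² + 2*y*(6 + y) (S(k, y) = 2*y*(6 + y) - ((y*k)*y + (y - 1/6)) = 2*y*(6 + y) - ((k*y)*y + (y - 1*⅙)) = 2*y*(6 + y) - (k*y² + (y - ⅙)) = 2*y*(6 + y) - (k*y² + (-⅙ + y)) = 2*y*(6 + y) - (-⅙ + y + k*y²) = 2*y*(6 + y) + (⅙ - y - k*y²) = ⅙ - y - k*y² + 2*y*(6 + y))
(12*S(4, 6))*7 = (12*(⅙ + 2*6² + 11*6 - 1*4*6²))*7 = (12*(⅙ + 2*36 + 66 - 1*4*36))*7 = (12*(⅙ + 72 + 66 - 144))*7 = (12*(-35/6))*7 = -70*7 = -490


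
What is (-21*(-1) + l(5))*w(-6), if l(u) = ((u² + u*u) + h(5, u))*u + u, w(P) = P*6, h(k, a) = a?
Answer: -10836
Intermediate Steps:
w(P) = 6*P
l(u) = u + u*(u + 2*u²) (l(u) = ((u² + u*u) + u)*u + u = ((u² + u²) + u)*u + u = (2*u² + u)*u + u = (u + 2*u²)*u + u = u*(u + 2*u²) + u = u + u*(u + 2*u²))
(-21*(-1) + l(5))*w(-6) = (-21*(-1) + 5*(1 + 5 + 2*5²))*(6*(-6)) = (21 + 5*(1 + 5 + 2*25))*(-36) = (21 + 5*(1 + 5 + 50))*(-36) = (21 + 5*56)*(-36) = (21 + 280)*(-36) = 301*(-36) = -10836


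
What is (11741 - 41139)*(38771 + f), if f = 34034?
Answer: -2140321390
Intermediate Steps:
(11741 - 41139)*(38771 + f) = (11741 - 41139)*(38771 + 34034) = -29398*72805 = -2140321390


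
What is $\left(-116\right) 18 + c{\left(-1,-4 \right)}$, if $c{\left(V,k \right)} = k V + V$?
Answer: $-2085$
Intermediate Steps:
$c{\left(V,k \right)} = V + V k$ ($c{\left(V,k \right)} = V k + V = V + V k$)
$\left(-116\right) 18 + c{\left(-1,-4 \right)} = \left(-116\right) 18 - \left(1 - 4\right) = -2088 - -3 = -2088 + 3 = -2085$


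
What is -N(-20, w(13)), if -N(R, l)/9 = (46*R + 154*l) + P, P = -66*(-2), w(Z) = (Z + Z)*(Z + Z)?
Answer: 929844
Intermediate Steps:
w(Z) = 4*Z² (w(Z) = (2*Z)*(2*Z) = 4*Z²)
P = 132
N(R, l) = -1188 - 1386*l - 414*R (N(R, l) = -9*((46*R + 154*l) + 132) = -9*(132 + 46*R + 154*l) = -1188 - 1386*l - 414*R)
-N(-20, w(13)) = -(-1188 - 5544*13² - 414*(-20)) = -(-1188 - 5544*169 + 8280) = -(-1188 - 1386*676 + 8280) = -(-1188 - 936936 + 8280) = -1*(-929844) = 929844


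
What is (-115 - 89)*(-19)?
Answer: 3876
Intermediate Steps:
(-115 - 89)*(-19) = -204*(-19) = 3876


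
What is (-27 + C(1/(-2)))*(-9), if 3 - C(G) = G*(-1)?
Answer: 441/2 ≈ 220.50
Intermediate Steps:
C(G) = 3 + G (C(G) = 3 - G*(-1) = 3 - (-1)*G = 3 + G)
(-27 + C(1/(-2)))*(-9) = (-27 + (3 + 1/(-2)))*(-9) = (-27 + (3 - ½))*(-9) = (-27 + 5/2)*(-9) = -49/2*(-9) = 441/2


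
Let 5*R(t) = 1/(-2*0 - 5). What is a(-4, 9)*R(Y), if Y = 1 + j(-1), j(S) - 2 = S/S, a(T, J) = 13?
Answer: -13/25 ≈ -0.52000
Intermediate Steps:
j(S) = 3 (j(S) = 2 + S/S = 2 + 1 = 3)
Y = 4 (Y = 1 + 3 = 4)
R(t) = -1/25 (R(t) = 1/(5*(-2*0 - 5)) = 1/(5*(0 - 5)) = (1/5)/(-5) = (1/5)*(-1/5) = -1/25)
a(-4, 9)*R(Y) = 13*(-1/25) = -13/25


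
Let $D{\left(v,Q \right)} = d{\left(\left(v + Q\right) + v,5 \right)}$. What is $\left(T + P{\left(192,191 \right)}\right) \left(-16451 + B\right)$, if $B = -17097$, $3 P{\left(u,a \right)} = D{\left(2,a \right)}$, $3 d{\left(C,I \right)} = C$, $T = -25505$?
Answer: $\frac{2564744600}{3} \approx 8.5492 \cdot 10^{8}$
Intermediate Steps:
$d{\left(C,I \right)} = \frac{C}{3}$
$D{\left(v,Q \right)} = \frac{Q}{3} + \frac{2 v}{3}$ ($D{\left(v,Q \right)} = \frac{\left(v + Q\right) + v}{3} = \frac{\left(Q + v\right) + v}{3} = \frac{Q + 2 v}{3} = \frac{Q}{3} + \frac{2 v}{3}$)
$P{\left(u,a \right)} = \frac{4}{9} + \frac{a}{9}$ ($P{\left(u,a \right)} = \frac{\frac{a}{3} + \frac{2}{3} \cdot 2}{3} = \frac{\frac{a}{3} + \frac{4}{3}}{3} = \frac{\frac{4}{3} + \frac{a}{3}}{3} = \frac{4}{9} + \frac{a}{9}$)
$\left(T + P{\left(192,191 \right)}\right) \left(-16451 + B\right) = \left(-25505 + \left(\frac{4}{9} + \frac{1}{9} \cdot 191\right)\right) \left(-16451 - 17097\right) = \left(-25505 + \left(\frac{4}{9} + \frac{191}{9}\right)\right) \left(-33548\right) = \left(-25505 + \frac{65}{3}\right) \left(-33548\right) = \left(- \frac{76450}{3}\right) \left(-33548\right) = \frac{2564744600}{3}$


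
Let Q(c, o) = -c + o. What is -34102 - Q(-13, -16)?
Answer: -34099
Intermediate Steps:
Q(c, o) = o - c
-34102 - Q(-13, -16) = -34102 - (-16 - 1*(-13)) = -34102 - (-16 + 13) = -34102 - 1*(-3) = -34102 + 3 = -34099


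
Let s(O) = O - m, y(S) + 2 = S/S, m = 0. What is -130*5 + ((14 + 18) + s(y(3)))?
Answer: -619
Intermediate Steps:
y(S) = -1 (y(S) = -2 + S/S = -2 + 1 = -1)
s(O) = O (s(O) = O - 1*0 = O + 0 = O)
-130*5 + ((14 + 18) + s(y(3))) = -130*5 + ((14 + 18) - 1) = -650 + (32 - 1) = -650 + 31 = -619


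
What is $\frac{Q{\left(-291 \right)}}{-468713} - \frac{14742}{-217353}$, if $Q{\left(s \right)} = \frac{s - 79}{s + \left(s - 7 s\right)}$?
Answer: $\frac{670252764836}{9881989138833} \approx 0.067826$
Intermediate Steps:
$Q{\left(s \right)} = - \frac{-79 + s}{5 s}$ ($Q{\left(s \right)} = \frac{-79 + s}{s - 6 s} = \frac{-79 + s}{\left(-5\right) s} = \left(-79 + s\right) \left(- \frac{1}{5 s}\right) = - \frac{-79 + s}{5 s}$)
$\frac{Q{\left(-291 \right)}}{-468713} - \frac{14742}{-217353} = \frac{\frac{1}{5} \frac{1}{-291} \left(79 - -291\right)}{-468713} - \frac{14742}{-217353} = \frac{1}{5} \left(- \frac{1}{291}\right) \left(79 + 291\right) \left(- \frac{1}{468713}\right) - - \frac{4914}{72451} = \frac{1}{5} \left(- \frac{1}{291}\right) 370 \left(- \frac{1}{468713}\right) + \frac{4914}{72451} = \left(- \frac{74}{291}\right) \left(- \frac{1}{468713}\right) + \frac{4914}{72451} = \frac{74}{136395483} + \frac{4914}{72451} = \frac{670252764836}{9881989138833}$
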